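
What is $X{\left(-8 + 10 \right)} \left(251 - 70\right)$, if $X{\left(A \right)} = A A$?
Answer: $724$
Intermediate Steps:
$X{\left(A \right)} = A^{2}$
$X{\left(-8 + 10 \right)} \left(251 - 70\right) = \left(-8 + 10\right)^{2} \left(251 - 70\right) = 2^{2} \cdot 181 = 4 \cdot 181 = 724$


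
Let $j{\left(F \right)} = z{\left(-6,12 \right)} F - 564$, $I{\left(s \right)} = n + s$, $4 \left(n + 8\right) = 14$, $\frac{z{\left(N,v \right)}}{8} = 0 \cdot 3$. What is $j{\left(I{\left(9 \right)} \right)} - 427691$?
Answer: $-428255$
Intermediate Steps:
$z{\left(N,v \right)} = 0$ ($z{\left(N,v \right)} = 8 \cdot 0 \cdot 3 = 8 \cdot 0 = 0$)
$n = - \frac{9}{2}$ ($n = -8 + \frac{1}{4} \cdot 14 = -8 + \frac{7}{2} = - \frac{9}{2} \approx -4.5$)
$I{\left(s \right)} = - \frac{9}{2} + s$
$j{\left(F \right)} = -564$ ($j{\left(F \right)} = 0 F - 564 = 0 - 564 = -564$)
$j{\left(I{\left(9 \right)} \right)} - 427691 = -564 - 427691 = -428255$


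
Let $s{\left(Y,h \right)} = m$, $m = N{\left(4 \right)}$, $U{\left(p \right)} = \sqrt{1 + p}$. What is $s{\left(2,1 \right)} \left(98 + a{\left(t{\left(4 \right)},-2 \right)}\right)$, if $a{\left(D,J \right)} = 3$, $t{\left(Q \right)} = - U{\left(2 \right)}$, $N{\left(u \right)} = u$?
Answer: $404$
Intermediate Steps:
$m = 4$
$s{\left(Y,h \right)} = 4$
$t{\left(Q \right)} = - \sqrt{3}$ ($t{\left(Q \right)} = - \sqrt{1 + 2} = - \sqrt{3}$)
$s{\left(2,1 \right)} \left(98 + a{\left(t{\left(4 \right)},-2 \right)}\right) = 4 \left(98 + 3\right) = 4 \cdot 101 = 404$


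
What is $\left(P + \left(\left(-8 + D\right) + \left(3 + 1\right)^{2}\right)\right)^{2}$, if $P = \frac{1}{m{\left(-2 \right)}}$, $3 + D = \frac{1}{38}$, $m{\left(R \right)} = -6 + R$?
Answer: $\frac{555025}{23104} \approx 24.023$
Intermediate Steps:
$D = - \frac{113}{38}$ ($D = -3 + \frac{1}{38} = - \frac{113}{38} \approx -2.9737$)
$P = - \frac{1}{8}$ ($P = \frac{1}{-6 - 2} = \frac{1}{-8} = - \frac{1}{8} \approx -0.125$)
$\left(P + \left(\left(-8 + D\right) + \left(3 + 1\right)^{2}\right)\right)^{2} = \left(- \frac{1}{8} + \left(\left(-8 - \frac{113}{38}\right) + \left(3 + 1\right)^{2}\right)\right)^{2} = \left(- \frac{1}{8} - \left(\frac{417}{38} - 4^{2}\right)\right)^{2} = \left(- \frac{1}{8} + \left(- \frac{417}{38} + 16\right)\right)^{2} = \left(- \frac{1}{8} + \frac{191}{38}\right)^{2} = \left(\frac{745}{152}\right)^{2} = \frac{555025}{23104}$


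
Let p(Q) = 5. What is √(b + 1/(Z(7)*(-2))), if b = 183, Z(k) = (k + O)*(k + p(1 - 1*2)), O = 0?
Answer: √1291206/84 ≈ 13.528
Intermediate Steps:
Z(k) = k*(5 + k) (Z(k) = (k + 0)*(k + 5) = k*(5 + k))
√(b + 1/(Z(7)*(-2))) = √(183 + 1/((7*(5 + 7))*(-2))) = √(183 + 1/((7*12)*(-2))) = √(183 + 1/(84*(-2))) = √(183 + 1/(-168)) = √(183 - 1/168) = √(30743/168) = √1291206/84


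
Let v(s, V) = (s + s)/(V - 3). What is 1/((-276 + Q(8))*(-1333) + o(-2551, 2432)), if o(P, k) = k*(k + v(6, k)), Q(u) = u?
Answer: 2429/15234396556 ≈ 1.5944e-7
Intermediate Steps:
v(s, V) = 2*s/(-3 + V) (v(s, V) = (2*s)/(-3 + V) = 2*s/(-3 + V))
o(P, k) = k*(k + 12/(-3 + k)) (o(P, k) = k*(k + 2*6/(-3 + k)) = k*(k + 12/(-3 + k)))
1/((-276 + Q(8))*(-1333) + o(-2551, 2432)) = 1/((-276 + 8)*(-1333) + 2432*(12 + 2432*(-3 + 2432))/(-3 + 2432)) = 1/(-268*(-1333) + 2432*(12 + 2432*2429)/2429) = 1/(357244 + 2432*(1/2429)*(12 + 5907328)) = 1/(357244 + 2432*(1/2429)*5907340) = 1/(357244 + 14366650880/2429) = 1/(15234396556/2429) = 2429/15234396556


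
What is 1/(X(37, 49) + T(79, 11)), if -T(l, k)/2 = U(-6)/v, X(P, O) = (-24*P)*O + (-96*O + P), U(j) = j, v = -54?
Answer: -9/433613 ≈ -2.0756e-5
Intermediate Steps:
X(P, O) = P - 96*O - 24*O*P (X(P, O) = -24*O*P + (P - 96*O) = P - 96*O - 24*O*P)
T(l, k) = -2/9 (T(l, k) = -(-12)/(-54) = -(-12)*(-1)/54 = -2*⅑ = -2/9)
1/(X(37, 49) + T(79, 11)) = 1/((37 - 96*49 - 24*49*37) - 2/9) = 1/((37 - 4704 - 43512) - 2/9) = 1/(-48179 - 2/9) = 1/(-433613/9) = -9/433613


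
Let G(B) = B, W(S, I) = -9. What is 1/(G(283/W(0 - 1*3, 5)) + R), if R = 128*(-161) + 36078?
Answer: 9/138947 ≈ 6.4773e-5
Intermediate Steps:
R = 15470 (R = -20608 + 36078 = 15470)
1/(G(283/W(0 - 1*3, 5)) + R) = 1/(283/(-9) + 15470) = 1/(283*(-⅑) + 15470) = 1/(-283/9 + 15470) = 1/(138947/9) = 9/138947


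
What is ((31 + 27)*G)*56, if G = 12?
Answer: 38976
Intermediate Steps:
((31 + 27)*G)*56 = ((31 + 27)*12)*56 = (58*12)*56 = 696*56 = 38976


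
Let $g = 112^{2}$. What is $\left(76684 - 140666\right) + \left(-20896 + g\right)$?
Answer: $-72334$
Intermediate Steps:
$g = 12544$
$\left(76684 - 140666\right) + \left(-20896 + g\right) = \left(76684 - 140666\right) + \left(-20896 + 12544\right) = -63982 - 8352 = -72334$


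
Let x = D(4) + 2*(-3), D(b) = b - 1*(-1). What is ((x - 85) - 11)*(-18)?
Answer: 1746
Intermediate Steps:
D(b) = 1 + b (D(b) = b + 1 = 1 + b)
x = -1 (x = (1 + 4) + 2*(-3) = 5 - 6 = -1)
((x - 85) - 11)*(-18) = ((-1 - 85) - 11)*(-18) = (-86 - 11)*(-18) = -97*(-18) = 1746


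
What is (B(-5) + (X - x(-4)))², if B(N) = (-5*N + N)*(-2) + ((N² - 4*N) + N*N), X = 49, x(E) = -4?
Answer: 6889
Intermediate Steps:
B(N) = 2*N² + 4*N (B(N) = -4*N*(-2) + ((N² - 4*N) + N²) = 8*N + (-4*N + 2*N²) = 2*N² + 4*N)
(B(-5) + (X - x(-4)))² = (2*(-5)*(2 - 5) + (49 - 1*(-4)))² = (2*(-5)*(-3) + (49 + 4))² = (30 + 53)² = 83² = 6889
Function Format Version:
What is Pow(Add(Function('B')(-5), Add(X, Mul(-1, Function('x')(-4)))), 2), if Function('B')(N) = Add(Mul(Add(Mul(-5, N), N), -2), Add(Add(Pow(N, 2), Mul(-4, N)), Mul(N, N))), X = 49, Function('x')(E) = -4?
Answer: 6889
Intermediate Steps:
Function('B')(N) = Add(Mul(2, Pow(N, 2)), Mul(4, N)) (Function('B')(N) = Add(Mul(Mul(-4, N), -2), Add(Add(Pow(N, 2), Mul(-4, N)), Pow(N, 2))) = Add(Mul(8, N), Add(Mul(-4, N), Mul(2, Pow(N, 2)))) = Add(Mul(2, Pow(N, 2)), Mul(4, N)))
Pow(Add(Function('B')(-5), Add(X, Mul(-1, Function('x')(-4)))), 2) = Pow(Add(Mul(2, -5, Add(2, -5)), Add(49, Mul(-1, -4))), 2) = Pow(Add(Mul(2, -5, -3), Add(49, 4)), 2) = Pow(Add(30, 53), 2) = Pow(83, 2) = 6889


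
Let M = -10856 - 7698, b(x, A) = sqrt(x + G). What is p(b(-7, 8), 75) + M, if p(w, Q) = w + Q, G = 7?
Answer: -18479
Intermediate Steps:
b(x, A) = sqrt(7 + x) (b(x, A) = sqrt(x + 7) = sqrt(7 + x))
M = -18554
p(w, Q) = Q + w
p(b(-7, 8), 75) + M = (75 + sqrt(7 - 7)) - 18554 = (75 + sqrt(0)) - 18554 = (75 + 0) - 18554 = 75 - 18554 = -18479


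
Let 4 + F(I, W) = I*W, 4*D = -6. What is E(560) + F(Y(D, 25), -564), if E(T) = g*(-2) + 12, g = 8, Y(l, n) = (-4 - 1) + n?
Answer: -11288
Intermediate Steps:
D = -3/2 (D = (¼)*(-6) = -3/2 ≈ -1.5000)
Y(l, n) = -5 + n
E(T) = -4 (E(T) = 8*(-2) + 12 = -16 + 12 = -4)
F(I, W) = -4 + I*W
E(560) + F(Y(D, 25), -564) = -4 + (-4 + (-5 + 25)*(-564)) = -4 + (-4 + 20*(-564)) = -4 + (-4 - 11280) = -4 - 11284 = -11288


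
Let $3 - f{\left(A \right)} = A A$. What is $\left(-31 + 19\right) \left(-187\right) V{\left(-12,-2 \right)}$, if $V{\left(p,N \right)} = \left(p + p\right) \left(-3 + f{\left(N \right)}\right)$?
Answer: $215424$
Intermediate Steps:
$f{\left(A \right)} = 3 - A^{2}$ ($f{\left(A \right)} = 3 - A A = 3 - A^{2}$)
$V{\left(p,N \right)} = - 2 p N^{2}$ ($V{\left(p,N \right)} = \left(p + p\right) \left(-3 - \left(-3 + N^{2}\right)\right) = 2 p \left(- N^{2}\right) = - 2 p N^{2}$)
$\left(-31 + 19\right) \left(-187\right) V{\left(-12,-2 \right)} = \left(-31 + 19\right) \left(-187\right) \left(\left(-2\right) \left(-12\right) \left(-2\right)^{2}\right) = \left(-12\right) \left(-187\right) \left(\left(-2\right) \left(-12\right) 4\right) = 2244 \cdot 96 = 215424$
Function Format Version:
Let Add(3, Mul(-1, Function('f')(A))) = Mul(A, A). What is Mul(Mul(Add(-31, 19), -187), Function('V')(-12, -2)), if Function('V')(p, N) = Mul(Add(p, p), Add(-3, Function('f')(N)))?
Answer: 215424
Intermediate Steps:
Function('f')(A) = Add(3, Mul(-1, Pow(A, 2))) (Function('f')(A) = Add(3, Mul(-1, Mul(A, A))) = Add(3, Mul(-1, Pow(A, 2))))
Function('V')(p, N) = Mul(-2, p, Pow(N, 2)) (Function('V')(p, N) = Mul(Add(p, p), Add(-3, Add(3, Mul(-1, Pow(N, 2))))) = Mul(Mul(2, p), Mul(-1, Pow(N, 2))) = Mul(-2, p, Pow(N, 2)))
Mul(Mul(Add(-31, 19), -187), Function('V')(-12, -2)) = Mul(Mul(Add(-31, 19), -187), Mul(-2, -12, Pow(-2, 2))) = Mul(Mul(-12, -187), Mul(-2, -12, 4)) = Mul(2244, 96) = 215424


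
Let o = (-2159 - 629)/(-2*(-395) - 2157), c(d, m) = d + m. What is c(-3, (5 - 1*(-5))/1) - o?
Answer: 6781/1367 ≈ 4.9605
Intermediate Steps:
o = 2788/1367 (o = -2788/(790 - 2157) = -2788/(-1367) = -2788*(-1/1367) = 2788/1367 ≈ 2.0395)
c(-3, (5 - 1*(-5))/1) - o = (-3 + (5 - 1*(-5))/1) - 1*2788/1367 = (-3 + (5 + 5)*1) - 2788/1367 = (-3 + 10*1) - 2788/1367 = (-3 + 10) - 2788/1367 = 7 - 2788/1367 = 6781/1367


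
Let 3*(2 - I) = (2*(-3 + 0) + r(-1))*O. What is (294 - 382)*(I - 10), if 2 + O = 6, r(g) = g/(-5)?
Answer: 352/15 ≈ 23.467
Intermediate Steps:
r(g) = -g/5 (r(g) = g*(-1/5) = -g/5)
O = 4 (O = -2 + 6 = 4)
I = 146/15 (I = 2 - (2*(-3 + 0) - 1/5*(-1))*4/3 = 2 - (2*(-3) + 1/5)*4/3 = 2 - (-6 + 1/5)*4/3 = 2 - (-29)*4/15 = 2 - 1/3*(-116/5) = 2 + 116/15 = 146/15 ≈ 9.7333)
(294 - 382)*(I - 10) = (294 - 382)*(146/15 - 10) = -88*(-4/15) = 352/15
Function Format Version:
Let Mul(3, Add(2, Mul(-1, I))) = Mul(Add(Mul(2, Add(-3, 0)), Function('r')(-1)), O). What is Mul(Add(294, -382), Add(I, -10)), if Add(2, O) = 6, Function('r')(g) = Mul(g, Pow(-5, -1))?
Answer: Rational(352, 15) ≈ 23.467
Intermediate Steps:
Function('r')(g) = Mul(Rational(-1, 5), g) (Function('r')(g) = Mul(g, Rational(-1, 5)) = Mul(Rational(-1, 5), g))
O = 4 (O = Add(-2, 6) = 4)
I = Rational(146, 15) (I = Add(2, Mul(Rational(-1, 3), Mul(Add(Mul(2, Add(-3, 0)), Mul(Rational(-1, 5), -1)), 4))) = Add(2, Mul(Rational(-1, 3), Mul(Add(Mul(2, -3), Rational(1, 5)), 4))) = Add(2, Mul(Rational(-1, 3), Mul(Add(-6, Rational(1, 5)), 4))) = Add(2, Mul(Rational(-1, 3), Mul(Rational(-29, 5), 4))) = Add(2, Mul(Rational(-1, 3), Rational(-116, 5))) = Add(2, Rational(116, 15)) = Rational(146, 15) ≈ 9.7333)
Mul(Add(294, -382), Add(I, -10)) = Mul(Add(294, -382), Add(Rational(146, 15), -10)) = Mul(-88, Rational(-4, 15)) = Rational(352, 15)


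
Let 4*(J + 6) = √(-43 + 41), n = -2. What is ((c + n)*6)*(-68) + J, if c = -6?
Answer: 3258 + I*√2/4 ≈ 3258.0 + 0.35355*I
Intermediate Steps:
J = -6 + I*√2/4 (J = -6 + √(-43 + 41)/4 = -6 + √(-2)/4 = -6 + (I*√2)/4 = -6 + I*√2/4 ≈ -6.0 + 0.35355*I)
((c + n)*6)*(-68) + J = ((-6 - 2)*6)*(-68) + (-6 + I*√2/4) = -8*6*(-68) + (-6 + I*√2/4) = -48*(-68) + (-6 + I*√2/4) = 3264 + (-6 + I*√2/4) = 3258 + I*√2/4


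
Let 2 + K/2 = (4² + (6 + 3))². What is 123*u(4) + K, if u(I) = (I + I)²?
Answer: 9118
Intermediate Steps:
u(I) = 4*I² (u(I) = (2*I)² = 4*I²)
K = 1246 (K = -4 + 2*(4² + (6 + 3))² = -4 + 2*(16 + 9)² = -4 + 2*25² = -4 + 2*625 = -4 + 1250 = 1246)
123*u(4) + K = 123*(4*4²) + 1246 = 123*(4*16) + 1246 = 123*64 + 1246 = 7872 + 1246 = 9118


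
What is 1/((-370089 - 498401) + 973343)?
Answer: 1/104853 ≈ 9.5372e-6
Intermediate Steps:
1/((-370089 - 498401) + 973343) = 1/(-868490 + 973343) = 1/104853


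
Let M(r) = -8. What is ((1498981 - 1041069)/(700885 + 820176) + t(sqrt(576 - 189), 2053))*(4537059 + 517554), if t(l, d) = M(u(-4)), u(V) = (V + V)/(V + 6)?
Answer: -59192429687088/1521061 ≈ -3.8915e+7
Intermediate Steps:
u(V) = 2*V/(6 + V) (u(V) = (2*V)/(6 + V) = 2*V/(6 + V))
t(l, d) = -8
((1498981 - 1041069)/(700885 + 820176) + t(sqrt(576 - 189), 2053))*(4537059 + 517554) = ((1498981 - 1041069)/(700885 + 820176) - 8)*(4537059 + 517554) = (457912/1521061 - 8)*5054613 = -11710576/1521061*5054613 = -59192429687088/1521061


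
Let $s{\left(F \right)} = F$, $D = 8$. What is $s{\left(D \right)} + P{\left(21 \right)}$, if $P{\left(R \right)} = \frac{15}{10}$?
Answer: $\frac{19}{2} \approx 9.5$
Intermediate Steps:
$P{\left(R \right)} = \frac{3}{2}$ ($P{\left(R \right)} = 15 \cdot \frac{1}{10} = \frac{3}{2}$)
$s{\left(D \right)} + P{\left(21 \right)} = 8 + \frac{3}{2} = \frac{19}{2}$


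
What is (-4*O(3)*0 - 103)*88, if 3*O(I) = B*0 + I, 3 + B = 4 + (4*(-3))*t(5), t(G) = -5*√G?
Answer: -9064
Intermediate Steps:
B = 1 + 60*√5 (B = -3 + (4 + (4*(-3))*(-5*√5)) = -3 + (4 - (-60)*√5) = -3 + (4 + 60*√5) = 1 + 60*√5 ≈ 135.16)
O(I) = I/3 (O(I) = ((1 + 60*√5)*0 + I)/3 = (0 + I)/3 = I/3)
(-4*O(3)*0 - 103)*88 = (-4*3/3*0 - 103)*88 = (-4*1*0 - 103)*88 = (-4*0 - 103)*88 = (0 - 103)*88 = -103*88 = -9064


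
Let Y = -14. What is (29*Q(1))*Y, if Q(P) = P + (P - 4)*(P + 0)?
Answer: 812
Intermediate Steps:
Q(P) = P + P*(-4 + P) (Q(P) = P + (-4 + P)*P = P + P*(-4 + P))
(29*Q(1))*Y = (29*(1*(-3 + 1)))*(-14) = (29*(1*(-2)))*(-14) = (29*(-2))*(-14) = -58*(-14) = 812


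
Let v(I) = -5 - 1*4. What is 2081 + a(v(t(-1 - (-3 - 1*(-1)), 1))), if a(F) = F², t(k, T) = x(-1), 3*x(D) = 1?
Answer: 2162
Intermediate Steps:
x(D) = ⅓ (x(D) = (⅓)*1 = ⅓)
t(k, T) = ⅓
v(I) = -9 (v(I) = -5 - 4 = -9)
2081 + a(v(t(-1 - (-3 - 1*(-1)), 1))) = 2081 + (-9)² = 2081 + 81 = 2162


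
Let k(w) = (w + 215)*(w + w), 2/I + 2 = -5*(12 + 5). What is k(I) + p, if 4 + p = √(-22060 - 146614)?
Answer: -105088/7569 + 11*I*√1394 ≈ -13.884 + 410.7*I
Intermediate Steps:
I = -2/87 (I = 2/(-2 - 5*(12 + 5)) = 2/(-2 - 5*17) = 2/(-2 - 85) = 2/(-87) = 2*(-1/87) = -2/87 ≈ -0.022988)
p = -4 + 11*I*√1394 (p = -4 + √(-22060 - 146614) = -4 + √(-168674) = -4 + 11*I*√1394 ≈ -4.0 + 410.7*I)
k(w) = 2*w*(215 + w) (k(w) = (215 + w)*(2*w) = 2*w*(215 + w))
k(I) + p = 2*(-2/87)*(215 - 2/87) + (-4 + 11*I*√1394) = 2*(-2/87)*(18703/87) + (-4 + 11*I*√1394) = -74812/7569 + (-4 + 11*I*√1394) = -105088/7569 + 11*I*√1394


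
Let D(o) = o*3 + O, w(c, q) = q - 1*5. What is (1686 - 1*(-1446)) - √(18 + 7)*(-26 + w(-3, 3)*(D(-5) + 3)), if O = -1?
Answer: 3132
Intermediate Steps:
w(c, q) = -5 + q (w(c, q) = q - 5 = -5 + q)
D(o) = -1 + 3*o (D(o) = o*3 - 1 = 3*o - 1 = -1 + 3*o)
(1686 - 1*(-1446)) - √(18 + 7)*(-26 + w(-3, 3)*(D(-5) + 3)) = (1686 - 1*(-1446)) - √(18 + 7)*(-26 + (-5 + 3)*((-1 + 3*(-5)) + 3)) = (1686 + 1446) - √25*(-26 - 2*((-1 - 15) + 3)) = 3132 - 5*(-26 - 2*(-16 + 3)) = 3132 - 5*(-26 - 2*(-13)) = 3132 - 5*(-26 + 26) = 3132 - 5*0 = 3132 - 1*0 = 3132 + 0 = 3132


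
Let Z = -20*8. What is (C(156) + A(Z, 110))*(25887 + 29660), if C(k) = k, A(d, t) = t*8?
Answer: 57546692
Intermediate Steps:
Z = -160
A(d, t) = 8*t
(C(156) + A(Z, 110))*(25887 + 29660) = (156 + 8*110)*(25887 + 29660) = (156 + 880)*55547 = 1036*55547 = 57546692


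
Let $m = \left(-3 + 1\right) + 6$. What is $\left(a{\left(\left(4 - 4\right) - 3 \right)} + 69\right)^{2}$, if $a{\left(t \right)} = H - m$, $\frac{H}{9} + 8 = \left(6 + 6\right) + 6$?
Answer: $24025$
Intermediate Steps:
$m = 4$ ($m = -2 + 6 = 4$)
$H = 90$ ($H = -72 + 9 \left(\left(6 + 6\right) + 6\right) = -72 + 9 \left(12 + 6\right) = -72 + 9 \cdot 18 = -72 + 162 = 90$)
$a{\left(t \right)} = 86$ ($a{\left(t \right)} = 90 - 4 = 86$)
$\left(a{\left(\left(4 - 4\right) - 3 \right)} + 69\right)^{2} = \left(86 + 69\right)^{2} = 155^{2} = 24025$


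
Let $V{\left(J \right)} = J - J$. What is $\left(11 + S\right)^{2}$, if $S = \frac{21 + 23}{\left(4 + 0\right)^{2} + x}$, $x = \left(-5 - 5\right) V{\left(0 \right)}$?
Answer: $\frac{3025}{16} \approx 189.06$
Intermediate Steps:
$V{\left(J \right)} = 0$
$x = 0$ ($x = \left(-5 - 5\right) 0 = \left(-10\right) 0 = 0$)
$S = \frac{11}{4}$ ($S = \frac{21 + 23}{\left(4 + 0\right)^{2} + 0} = \frac{44}{4^{2} + 0} = \frac{44}{16 + 0} = \frac{44}{16} = 44 \cdot \frac{1}{16} = \frac{11}{4} \approx 2.75$)
$\left(11 + S\right)^{2} = \left(11 + \frac{11}{4}\right)^{2} = \left(\frac{55}{4}\right)^{2} = \frac{3025}{16}$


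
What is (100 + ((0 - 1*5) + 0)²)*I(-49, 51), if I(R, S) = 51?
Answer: 6375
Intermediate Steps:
(100 + ((0 - 1*5) + 0)²)*I(-49, 51) = (100 + ((0 - 1*5) + 0)²)*51 = (100 + ((0 - 5) + 0)²)*51 = (100 + (-5 + 0)²)*51 = (100 + (-5)²)*51 = (100 + 25)*51 = 125*51 = 6375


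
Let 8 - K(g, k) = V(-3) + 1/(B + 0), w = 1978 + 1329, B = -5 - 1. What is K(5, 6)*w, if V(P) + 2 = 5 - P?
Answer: 42991/6 ≈ 7165.2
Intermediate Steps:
V(P) = 3 - P (V(P) = -2 + (5 - P) = 3 - P)
B = -6
w = 3307
K(g, k) = 13/6 (K(g, k) = 8 - ((3 - 1*(-3)) + 1/(-6 + 0)) = 8 - ((3 + 3) + 1/(-6)) = 8 - (6 - ⅙*1) = 8 - (6 - ⅙) = 8 - 1*35/6 = 8 - 35/6 = 13/6)
K(5, 6)*w = (13/6)*3307 = 42991/6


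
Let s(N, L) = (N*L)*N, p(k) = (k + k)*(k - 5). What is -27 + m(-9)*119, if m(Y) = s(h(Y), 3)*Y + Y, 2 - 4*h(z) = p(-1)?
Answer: -84717/4 ≈ -21179.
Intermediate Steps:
p(k) = 2*k*(-5 + k) (p(k) = (2*k)*(-5 + k) = 2*k*(-5 + k))
h(z) = -5/2 (h(z) = 1/2 - (-1)*(-5 - 1)/2 = 1/2 - (-1)*(-6)/2 = 1/2 - 1/4*12 = 1/2 - 3 = -5/2)
s(N, L) = L*N**2 (s(N, L) = (L*N)*N = L*N**2)
m(Y) = 79*Y/4 (m(Y) = (3*(-5/2)**2)*Y + Y = (3*(25/4))*Y + Y = 75*Y/4 + Y = 79*Y/4)
-27 + m(-9)*119 = -27 + ((79/4)*(-9))*119 = -27 - 711/4*119 = -27 - 84609/4 = -84717/4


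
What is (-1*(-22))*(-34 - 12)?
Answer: -1012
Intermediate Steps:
(-1*(-22))*(-34 - 12) = 22*(-46) = -1012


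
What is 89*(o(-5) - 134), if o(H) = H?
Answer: -12371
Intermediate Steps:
89*(o(-5) - 134) = 89*(-5 - 134) = 89*(-139) = -12371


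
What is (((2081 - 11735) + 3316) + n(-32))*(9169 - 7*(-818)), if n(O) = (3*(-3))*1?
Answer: -94538565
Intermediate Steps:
n(O) = -9 (n(O) = -9*1 = -9)
(((2081 - 11735) + 3316) + n(-32))*(9169 - 7*(-818)) = (((2081 - 11735) + 3316) - 9)*(9169 - 7*(-818)) = ((-9654 + 3316) - 9)*(9169 + 5726) = (-6338 - 9)*14895 = -6347*14895 = -94538565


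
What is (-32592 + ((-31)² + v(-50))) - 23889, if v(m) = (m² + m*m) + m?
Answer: -50570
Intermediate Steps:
v(m) = m + 2*m² (v(m) = (m² + m²) + m = 2*m² + m = m + 2*m²)
(-32592 + ((-31)² + v(-50))) - 23889 = (-32592 + ((-31)² - 50*(1 + 2*(-50)))) - 23889 = (-32592 + (961 - 50*(1 - 100))) - 23889 = (-32592 + (961 - 50*(-99))) - 23889 = (-32592 + (961 + 4950)) - 23889 = (-32592 + 5911) - 23889 = -26681 - 23889 = -50570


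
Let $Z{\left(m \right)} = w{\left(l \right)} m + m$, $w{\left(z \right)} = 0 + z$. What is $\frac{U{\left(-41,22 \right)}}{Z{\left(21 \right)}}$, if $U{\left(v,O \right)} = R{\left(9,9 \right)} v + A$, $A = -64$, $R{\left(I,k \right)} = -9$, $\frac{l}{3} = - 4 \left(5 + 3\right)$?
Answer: $- \frac{61}{399} \approx -0.15288$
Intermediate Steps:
$l = -96$ ($l = 3 \left(- 4 \left(5 + 3\right)\right) = 3 \left(\left(-4\right) 8\right) = 3 \left(-32\right) = -96$)
$w{\left(z \right)} = z$
$Z{\left(m \right)} = - 95 m$ ($Z{\left(m \right)} = - 96 m + m = - 95 m$)
$U{\left(v,O \right)} = -64 - 9 v$ ($U{\left(v,O \right)} = - 9 v - 64 = -64 - 9 v$)
$\frac{U{\left(-41,22 \right)}}{Z{\left(21 \right)}} = \frac{-64 - -369}{\left(-95\right) 21} = \frac{-64 + 369}{-1995} = 305 \left(- \frac{1}{1995}\right) = - \frac{61}{399}$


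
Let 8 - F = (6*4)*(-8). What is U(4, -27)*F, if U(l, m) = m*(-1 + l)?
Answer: -16200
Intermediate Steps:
F = 200 (F = 8 - 6*4*(-8) = 8 - 24*(-8) = 8 - 1*(-192) = 8 + 192 = 200)
U(4, -27)*F = -27*(-1 + 4)*200 = -27*3*200 = -81*200 = -16200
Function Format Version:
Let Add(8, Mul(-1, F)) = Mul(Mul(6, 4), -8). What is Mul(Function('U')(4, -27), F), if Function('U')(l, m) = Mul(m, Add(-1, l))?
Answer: -16200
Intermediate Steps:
F = 200 (F = Add(8, Mul(-1, Mul(Mul(6, 4), -8))) = Add(8, Mul(-1, Mul(24, -8))) = Add(8, Mul(-1, -192)) = Add(8, 192) = 200)
Mul(Function('U')(4, -27), F) = Mul(Mul(-27, Add(-1, 4)), 200) = Mul(Mul(-27, 3), 200) = Mul(-81, 200) = -16200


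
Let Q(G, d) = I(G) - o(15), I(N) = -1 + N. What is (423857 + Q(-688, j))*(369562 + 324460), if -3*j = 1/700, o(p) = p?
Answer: 293677491366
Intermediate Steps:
j = -1/2100 (j = -1/3/700 = -1/3*1/700 = -1/2100 ≈ -0.00047619)
Q(G, d) = -16 + G (Q(G, d) = (-1 + G) - 1*15 = (-1 + G) - 15 = -16 + G)
(423857 + Q(-688, j))*(369562 + 324460) = (423857 + (-16 - 688))*(369562 + 324460) = (423857 - 704)*694022 = 423153*694022 = 293677491366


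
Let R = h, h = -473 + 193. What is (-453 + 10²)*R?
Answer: 98840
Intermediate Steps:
h = -280
R = -280
(-453 + 10²)*R = (-453 + 10²)*(-280) = (-453 + 100)*(-280) = -353*(-280) = 98840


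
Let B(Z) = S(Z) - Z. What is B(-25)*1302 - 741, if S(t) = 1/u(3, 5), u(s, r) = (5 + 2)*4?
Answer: 63711/2 ≈ 31856.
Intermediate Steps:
u(s, r) = 28 (u(s, r) = 7*4 = 28)
S(t) = 1/28
B(Z) = 1/28 - Z
B(-25)*1302 - 741 = (1/28 - 1*(-25))*1302 - 741 = (1/28 + 25)*1302 - 741 = (701/28)*1302 - 741 = 65193/2 - 741 = 63711/2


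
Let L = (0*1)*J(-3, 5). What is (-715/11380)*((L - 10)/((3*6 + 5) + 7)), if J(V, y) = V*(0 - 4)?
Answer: 143/6828 ≈ 0.020943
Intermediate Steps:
J(V, y) = -4*V (J(V, y) = V*(-4) = -4*V)
L = 0 (L = (0*1)*(-4*(-3)) = 0*12 = 0)
(-715/11380)*((L - 10)/((3*6 + 5) + 7)) = (-715/11380)*((0 - 10)/((3*6 + 5) + 7)) = (-715*1/11380)*(-10/((18 + 5) + 7)) = -(-715)/(1138*(23 + 7)) = -(-715)/(1138*30) = -143/2276*(-1/3) = 143/6828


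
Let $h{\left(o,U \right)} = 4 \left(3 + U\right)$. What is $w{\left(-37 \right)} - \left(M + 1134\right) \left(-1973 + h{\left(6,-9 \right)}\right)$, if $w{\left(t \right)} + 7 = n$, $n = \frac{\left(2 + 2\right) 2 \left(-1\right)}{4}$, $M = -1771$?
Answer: $-1272098$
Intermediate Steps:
$h{\left(o,U \right)} = 12 + 4 U$
$n = -2$ ($n = 4 \cdot 2 \left(-1\right) \frac{1}{4} = 8 \left(-1\right) \frac{1}{4} = \left(-8\right) \frac{1}{4} = -2$)
$w{\left(t \right)} = -9$ ($w{\left(t \right)} = -7 - 2 = -9$)
$w{\left(-37 \right)} - \left(M + 1134\right) \left(-1973 + h{\left(6,-9 \right)}\right) = -9 - \left(-1771 + 1134\right) \left(-1973 + \left(12 + 4 \left(-9\right)\right)\right) = -9 - - 637 \left(-1973 + \left(12 - 36\right)\right) = -9 - - 637 \left(-1973 - 24\right) = -9 - \left(-637\right) \left(-1997\right) = -9 - 1272089 = -1272098$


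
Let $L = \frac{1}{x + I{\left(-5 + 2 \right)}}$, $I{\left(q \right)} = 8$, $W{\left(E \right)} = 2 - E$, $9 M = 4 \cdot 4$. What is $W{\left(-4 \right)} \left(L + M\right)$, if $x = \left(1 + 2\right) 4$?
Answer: $\frac{329}{30} \approx 10.967$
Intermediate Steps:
$M = \frac{16}{9}$ ($M = \frac{4 \cdot 4}{9} = \frac{1}{9} \cdot 16 = \frac{16}{9} \approx 1.7778$)
$x = 12$ ($x = 3 \cdot 4 = 12$)
$L = \frac{1}{20}$ ($L = \frac{1}{12 + 8} = \frac{1}{20} \approx 0.05$)
$W{\left(-4 \right)} \left(L + M\right) = \left(2 - -4\right) \left(\frac{1}{20} + \frac{16}{9}\right) = \left(2 + 4\right) \frac{329}{180} = 6 \cdot \frac{329}{180} = \frac{329}{30}$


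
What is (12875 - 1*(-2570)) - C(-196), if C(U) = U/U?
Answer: 15444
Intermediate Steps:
C(U) = 1
(12875 - 1*(-2570)) - C(-196) = (12875 - 1*(-2570)) - 1*1 = (12875 + 2570) - 1 = 15445 - 1 = 15444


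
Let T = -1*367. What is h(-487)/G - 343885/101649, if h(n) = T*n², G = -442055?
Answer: 8695616863252/44934448695 ≈ 193.52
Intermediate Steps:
T = -367
h(n) = -367*n²
h(-487)/G - 343885/101649 = -367*(-487)²/(-442055) - 343885/101649 = -367*237169*(-1/442055) - 343885*1/101649 = -87041023*(-1/442055) - 343885/101649 = 87041023/442055 - 343885/101649 = 8695616863252/44934448695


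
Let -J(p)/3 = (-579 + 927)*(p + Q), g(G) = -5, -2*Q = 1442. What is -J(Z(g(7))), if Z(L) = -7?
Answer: -760032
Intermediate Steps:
Q = -721 (Q = -½*1442 = -721)
J(p) = 752724 - 1044*p (J(p) = -3*(-579 + 927)*(p - 721) = -1044*(-721 + p) = -3*(-250908 + 348*p) = 752724 - 1044*p)
-J(Z(g(7))) = -(752724 - 1044*(-7)) = -(752724 + 7308) = -1*760032 = -760032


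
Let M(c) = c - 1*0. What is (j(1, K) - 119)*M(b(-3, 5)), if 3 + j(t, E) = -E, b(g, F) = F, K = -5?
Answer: -585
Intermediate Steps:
j(t, E) = -3 - E
M(c) = c (M(c) = c + 0 = c)
(j(1, K) - 119)*M(b(-3, 5)) = ((-3 - 1*(-5)) - 119)*5 = ((-3 + 5) - 119)*5 = (2 - 119)*5 = -117*5 = -585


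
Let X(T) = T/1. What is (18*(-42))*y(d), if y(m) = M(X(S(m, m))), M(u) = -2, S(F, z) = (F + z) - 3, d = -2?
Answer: 1512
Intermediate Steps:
S(F, z) = -3 + F + z
X(T) = T (X(T) = T*1 = T)
y(m) = -2
(18*(-42))*y(d) = (18*(-42))*(-2) = -756*(-2) = 1512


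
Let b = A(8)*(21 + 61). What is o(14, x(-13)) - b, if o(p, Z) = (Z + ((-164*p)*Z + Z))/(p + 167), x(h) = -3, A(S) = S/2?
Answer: -52486/181 ≈ -289.98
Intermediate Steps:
A(S) = S/2 (A(S) = S*(½) = S/2)
b = 328 (b = ((½)*8)*(21 + 61) = 4*82 = 328)
o(p, Z) = (2*Z - 164*Z*p)/(167 + p) (o(p, Z) = (Z + (-164*Z*p + Z))/(167 + p) = (Z + (Z - 164*Z*p))/(167 + p) = (2*Z - 164*Z*p)/(167 + p))
o(14, x(-13)) - b = 2*(-3)*(1 - 82*14)/(167 + 14) - 1*328 = 2*(-3)*(1 - 1148)/181 - 328 = 2*(-3)*(1/181)*(-1147) - 328 = 6882/181 - 328 = -52486/181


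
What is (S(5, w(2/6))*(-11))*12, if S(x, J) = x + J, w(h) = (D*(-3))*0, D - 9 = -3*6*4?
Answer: -660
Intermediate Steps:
D = -63 (D = 9 - 3*6*4 = 9 - 18*4 = 9 - 72 = -63)
w(h) = 0 (w(h) = -63*(-3)*0 = 189*0 = 0)
S(x, J) = J + x
(S(5, w(2/6))*(-11))*12 = ((0 + 5)*(-11))*12 = (5*(-11))*12 = -55*12 = -660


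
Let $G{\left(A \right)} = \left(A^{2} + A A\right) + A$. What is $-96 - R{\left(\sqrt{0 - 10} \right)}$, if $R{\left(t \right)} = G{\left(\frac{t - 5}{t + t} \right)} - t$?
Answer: $- \frac{383}{4} + \frac{i \sqrt{10}}{4} \approx -95.75 + 0.79057 i$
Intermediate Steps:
$G{\left(A \right)} = A + 2 A^{2}$ ($G{\left(A \right)} = \left(A^{2} + A^{2}\right) + A = 2 A^{2} + A = A + 2 A^{2}$)
$R{\left(t \right)} = - t + \frac{\left(1 + \frac{-5 + t}{t}\right) \left(-5 + t\right)}{2 t}$ ($R{\left(t \right)} = \frac{t - 5}{t + t} \left(1 + 2 \frac{t - 5}{t + t}\right) - t = \frac{-5 + t}{2 t} \left(1 + 2 \frac{-5 + t}{2 t}\right) - t = \frac{-5 + t}{2 t} \left(1 + \frac{-5 + t}{t}\right) - t = \frac{\left(1 + \frac{-5 + t}{t}\right) \left(-5 + t\right)}{2 t} - t = - t + \frac{\left(1 + \frac{-5 + t}{t}\right) \left(-5 + t\right)}{2 t}$)
$-96 - R{\left(\sqrt{0 - 10} \right)} = -96 - \left(1 - \sqrt{0 - 10} - \frac{15}{2 \sqrt{0 - 10}} + \frac{25}{2 \left(0 - 10\right)}\right) = -96 - \left(1 - \sqrt{-10} - \frac{15}{2 \sqrt{-10}} + \frac{25}{2 \left(-10\right)}\right) = -96 - \left(1 - i \sqrt{10} - \frac{15}{2 i \sqrt{10}} + \frac{25}{2 \left(-10\right)}\right) = -96 - \left(1 - i \sqrt{10} - \frac{15 \left(- \frac{i \sqrt{10}}{10}\right)}{2} + \frac{25}{2} \left(- \frac{1}{10}\right)\right) = -96 - \left(1 - i \sqrt{10} + \frac{3 i \sqrt{10}}{4} - \frac{5}{4}\right) = -96 - \left(- \frac{1}{4} - \frac{i \sqrt{10}}{4}\right) = -96 + \left(\frac{1}{4} + \frac{i \sqrt{10}}{4}\right) = - \frac{383}{4} + \frac{i \sqrt{10}}{4}$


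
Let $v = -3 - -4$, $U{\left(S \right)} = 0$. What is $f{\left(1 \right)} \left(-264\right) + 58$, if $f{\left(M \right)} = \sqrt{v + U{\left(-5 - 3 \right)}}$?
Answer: $-206$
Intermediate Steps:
$v = 1$ ($v = -3 + 4 = 1$)
$f{\left(M \right)} = 1$ ($f{\left(M \right)} = \sqrt{1 + 0} = \sqrt{1} = 1$)
$f{\left(1 \right)} \left(-264\right) + 58 = 1 \left(-264\right) + 58 = -264 + 58 = -206$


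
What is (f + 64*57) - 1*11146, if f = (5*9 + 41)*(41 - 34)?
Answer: -6896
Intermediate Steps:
f = 602 (f = (45 + 41)*7 = 86*7 = 602)
(f + 64*57) - 1*11146 = (602 + 64*57) - 1*11146 = (602 + 3648) - 11146 = 4250 - 11146 = -6896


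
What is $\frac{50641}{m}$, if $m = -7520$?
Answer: $- \frac{50641}{7520} \approx -6.7342$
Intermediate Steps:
$\frac{50641}{m} = \frac{50641}{-7520} = 50641 \left(- \frac{1}{7520}\right) = - \frac{50641}{7520}$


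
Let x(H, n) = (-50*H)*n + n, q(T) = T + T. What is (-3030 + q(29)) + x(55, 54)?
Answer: -151418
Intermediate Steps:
q(T) = 2*T
x(H, n) = n - 50*H*n (x(H, n) = -50*H*n + n = n - 50*H*n)
(-3030 + q(29)) + x(55, 54) = (-3030 + 2*29) + 54*(1 - 50*55) = (-3030 + 58) + 54*(1 - 2750) = -2972 + 54*(-2749) = -2972 - 148446 = -151418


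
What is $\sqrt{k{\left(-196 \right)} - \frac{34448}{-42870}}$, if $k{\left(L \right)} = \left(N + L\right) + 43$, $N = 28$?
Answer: $\frac{i \sqrt{57063206685}}{21435} \approx 11.144 i$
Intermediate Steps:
$k{\left(L \right)} = 71 + L$ ($k{\left(L \right)} = \left(28 + L\right) + 43 = 71 + L$)
$\sqrt{k{\left(-196 \right)} - \frac{34448}{-42870}} = \sqrt{\left(71 - 196\right) - \frac{34448}{-42870}} = \sqrt{-125 - - \frac{17224}{21435}} = \sqrt{-125 + \frac{17224}{21435}} = \sqrt{- \frac{2662151}{21435}} = \frac{i \sqrt{57063206685}}{21435}$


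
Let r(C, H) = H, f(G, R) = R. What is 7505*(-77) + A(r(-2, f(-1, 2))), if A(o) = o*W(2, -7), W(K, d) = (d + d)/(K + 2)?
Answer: -577892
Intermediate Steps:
W(K, d) = 2*d/(2 + K) (W(K, d) = (2*d)/(2 + K) = 2*d/(2 + K))
A(o) = -7*o/2 (A(o) = o*(2*(-7)/(2 + 2)) = o*(2*(-7)/4) = o*(2*(-7)*(1/4)) = o*(-7/2) = -7*o/2)
7505*(-77) + A(r(-2, f(-1, 2))) = 7505*(-77) - 7/2*2 = -577885 - 7 = -577892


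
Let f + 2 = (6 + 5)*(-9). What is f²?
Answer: 10201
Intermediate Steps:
f = -101 (f = -2 + (6 + 5)*(-9) = -2 + 11*(-9) = -2 - 99 = -101)
f² = (-101)² = 10201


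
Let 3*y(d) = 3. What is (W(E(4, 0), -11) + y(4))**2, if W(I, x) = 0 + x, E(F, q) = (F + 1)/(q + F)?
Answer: 100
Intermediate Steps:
y(d) = 1 (y(d) = (1/3)*3 = 1)
E(F, q) = (1 + F)/(F + q)
W(I, x) = x
(W(E(4, 0), -11) + y(4))**2 = (-11 + 1)**2 = (-10)**2 = 100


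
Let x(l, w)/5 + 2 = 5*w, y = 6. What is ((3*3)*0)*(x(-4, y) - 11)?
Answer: 0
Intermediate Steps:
x(l, w) = -10 + 25*w (x(l, w) = -10 + 5*(5*w) = -10 + 25*w)
((3*3)*0)*(x(-4, y) - 11) = ((3*3)*0)*((-10 + 25*6) - 11) = (9*0)*((-10 + 150) - 11) = 0*(140 - 11) = 0*129 = 0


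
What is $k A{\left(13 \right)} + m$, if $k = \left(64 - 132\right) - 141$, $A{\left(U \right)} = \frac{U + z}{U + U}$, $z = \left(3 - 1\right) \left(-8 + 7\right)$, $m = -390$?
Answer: $- \frac{12439}{26} \approx -478.42$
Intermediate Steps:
$z = -2$ ($z = 2 \left(-1\right) = -2$)
$A{\left(U \right)} = \frac{-2 + U}{2 U}$ ($A{\left(U \right)} = \frac{U - 2}{U + U} = \frac{-2 + U}{2 U}$)
$k = -209$ ($k = -68 - 141 = -209$)
$k A{\left(13 \right)} + m = - 209 \frac{-2 + 13}{2 \cdot 13} - 390 = - 209 \cdot \frac{1}{2} \cdot \frac{1}{13} \cdot 11 - 390 = \left(-209\right) \frac{11}{26} - 390 = - \frac{2299}{26} - 390 = - \frac{12439}{26}$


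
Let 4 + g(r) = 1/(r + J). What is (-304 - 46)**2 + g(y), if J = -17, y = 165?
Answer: 18129409/148 ≈ 1.2250e+5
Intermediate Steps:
g(r) = -4 + 1/(-17 + r) (g(r) = -4 + 1/(r - 17) = -4 + 1/(-17 + r))
(-304 - 46)**2 + g(y) = (-304 - 46)**2 + (69 - 4*165)/(-17 + 165) = (-350)**2 + (69 - 660)/148 = 122500 + (1/148)*(-591) = 122500 - 591/148 = 18129409/148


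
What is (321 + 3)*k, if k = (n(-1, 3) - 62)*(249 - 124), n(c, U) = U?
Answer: -2389500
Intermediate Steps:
k = -7375 (k = (3 - 62)*(249 - 124) = -59*125 = -7375)
(321 + 3)*k = (321 + 3)*(-7375) = 324*(-7375) = -2389500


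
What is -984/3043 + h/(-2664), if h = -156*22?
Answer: 325925/337773 ≈ 0.96492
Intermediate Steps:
h = -3432
-984/3043 + h/(-2664) = -984/3043 - 3432/(-2664) = -984*1/3043 - 3432*(-1/2664) = -984/3043 + 143/111 = 325925/337773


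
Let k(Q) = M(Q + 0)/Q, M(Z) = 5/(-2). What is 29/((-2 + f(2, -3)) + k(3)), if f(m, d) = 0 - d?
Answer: 174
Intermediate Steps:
M(Z) = -5/2 (M(Z) = 5*(-1/2) = -5/2)
k(Q) = -5/(2*Q)
f(m, d) = -d
29/((-2 + f(2, -3)) + k(3)) = 29/((-2 - 1*(-3)) - 5/2/3) = 29/((-2 + 3) - 5/2*1/3) = 29/(1 - 5/6) = 29/(1/6) = 29*6 = 174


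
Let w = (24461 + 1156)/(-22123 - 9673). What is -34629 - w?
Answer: -1101038067/31796 ≈ -34628.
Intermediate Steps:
w = -25617/31796 (w = 25617/(-31796) = 25617*(-1/31796) = -25617/31796 ≈ -0.80567)
-34629 - w = -34629 - 1*(-25617/31796) = -34629 + 25617/31796 = -1101038067/31796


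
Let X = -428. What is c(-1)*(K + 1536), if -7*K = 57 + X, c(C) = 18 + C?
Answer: 27013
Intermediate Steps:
K = 53 (K = -(57 - 428)/7 = -1/7*(-371) = 53)
c(-1)*(K + 1536) = (18 - 1)*(53 + 1536) = 17*1589 = 27013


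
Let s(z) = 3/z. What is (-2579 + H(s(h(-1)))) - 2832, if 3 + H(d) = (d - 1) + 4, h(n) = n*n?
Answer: -5408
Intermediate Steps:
h(n) = n**2
H(d) = d (H(d) = -3 + ((d - 1) + 4) = -3 + ((-1 + d) + 4) = -3 + (3 + d) = d)
(-2579 + H(s(h(-1)))) - 2832 = (-2579 + 3/((-1)**2)) - 2832 = (-2579 + 3/1) - 2832 = (-2579 + 3*1) - 2832 = (-2579 + 3) - 2832 = -2576 - 2832 = -5408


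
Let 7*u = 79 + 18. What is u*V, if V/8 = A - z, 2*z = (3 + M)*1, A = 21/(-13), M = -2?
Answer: -21340/91 ≈ -234.51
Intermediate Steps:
u = 97/7 (u = (79 + 18)/7 = (⅐)*97 = 97/7 ≈ 13.857)
A = -21/13 (A = 21*(-1/13) = -21/13 ≈ -1.6154)
z = ½ (z = ((3 - 2)*1)/2 = (1*1)/2 = (½)*1 = ½ ≈ 0.50000)
V = -220/13 (V = 8*(-21/13 - 1*½) = 8*(-21/13 - ½) = 8*(-55/26) = -220/13 ≈ -16.923)
u*V = (97/7)*(-220/13) = -21340/91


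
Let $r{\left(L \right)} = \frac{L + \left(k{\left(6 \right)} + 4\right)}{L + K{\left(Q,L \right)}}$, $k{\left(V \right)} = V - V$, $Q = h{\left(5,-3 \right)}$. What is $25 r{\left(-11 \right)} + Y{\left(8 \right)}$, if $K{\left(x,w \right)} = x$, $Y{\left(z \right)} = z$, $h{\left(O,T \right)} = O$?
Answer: $\frac{223}{6} \approx 37.167$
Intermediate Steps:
$Q = 5$
$k{\left(V \right)} = 0$
$r{\left(L \right)} = \frac{4 + L}{5 + L}$ ($r{\left(L \right)} = \frac{L + \left(0 + 4\right)}{L + 5} = \frac{L + 4}{5 + L} = \frac{4 + L}{5 + L}$)
$25 r{\left(-11 \right)} + Y{\left(8 \right)} = 25 \frac{4 - 11}{5 - 11} + 8 = 25 \frac{1}{-6} \left(-7\right) + 8 = 25 \left(\left(- \frac{1}{6}\right) \left(-7\right)\right) + 8 = 25 \cdot \frac{7}{6} + 8 = \frac{175}{6} + 8 = \frac{223}{6}$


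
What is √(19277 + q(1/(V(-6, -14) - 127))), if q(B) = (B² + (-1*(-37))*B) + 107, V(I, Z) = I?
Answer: 8*√5357479/133 ≈ 139.23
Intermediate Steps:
q(B) = 107 + B² + 37*B (q(B) = (B² + 37*B) + 107 = 107 + B² + 37*B)
√(19277 + q(1/(V(-6, -14) - 127))) = √(19277 + (107 + (1/(-6 - 127))² + 37/(-6 - 127))) = √(19277 + (107 + (1/(-133))² + 37/(-133))) = √(19277 + (107 + (-1/133)² + 37*(-1/133))) = √(19277 + (107 + 1/17689 - 37/133)) = √(19277 + 1887803/17689) = √(342878656/17689) = 8*√5357479/133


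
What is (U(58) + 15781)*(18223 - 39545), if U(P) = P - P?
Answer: -336482482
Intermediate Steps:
U(P) = 0
(U(58) + 15781)*(18223 - 39545) = (0 + 15781)*(18223 - 39545) = 15781*(-21322) = -336482482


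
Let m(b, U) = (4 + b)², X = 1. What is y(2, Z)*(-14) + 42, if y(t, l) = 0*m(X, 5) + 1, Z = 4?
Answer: 28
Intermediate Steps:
y(t, l) = 1 (y(t, l) = 0*(4 + 1)² + 1 = 0*5² + 1 = 0*25 + 1 = 0 + 1 = 1)
y(2, Z)*(-14) + 42 = 1*(-14) + 42 = -14 + 42 = 28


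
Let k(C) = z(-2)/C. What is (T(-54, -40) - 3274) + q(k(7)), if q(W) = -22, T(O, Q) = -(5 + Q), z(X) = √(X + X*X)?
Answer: -3261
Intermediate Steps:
z(X) = √(X + X²)
T(O, Q) = -5 - Q
k(C) = √2/C (k(C) = √(-2*(1 - 2))/C = √(-2*(-1))/C = √2/C)
(T(-54, -40) - 3274) + q(k(7)) = ((-5 - 1*(-40)) - 3274) - 22 = ((-5 + 40) - 3274) - 22 = (35 - 3274) - 22 = -3239 - 22 = -3261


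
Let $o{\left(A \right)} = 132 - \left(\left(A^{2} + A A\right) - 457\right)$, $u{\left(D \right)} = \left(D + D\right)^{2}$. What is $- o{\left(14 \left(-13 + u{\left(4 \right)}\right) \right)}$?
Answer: $1019003$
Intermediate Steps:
$u{\left(D \right)} = 4 D^{2}$ ($u{\left(D \right)} = \left(2 D\right)^{2} = 4 D^{2}$)
$o{\left(A \right)} = 589 - 2 A^{2}$ ($o{\left(A \right)} = 132 - \left(\left(A^{2} + A^{2}\right) - 457\right) = 132 - \left(2 A^{2} - 457\right) = 132 - \left(-457 + 2 A^{2}\right) = 589 - 2 A^{2}$)
$- o{\left(14 \left(-13 + u{\left(4 \right)}\right) \right)} = - (589 - 2 \left(14 \left(-13 + 4 \cdot 4^{2}\right)\right)^{2}) = - (589 - 2 \left(14 \left(-13 + 4 \cdot 16\right)\right)^{2}) = - (589 - 2 \left(14 \left(-13 + 64\right)\right)^{2}) = - (589 - 2 \left(14 \cdot 51\right)^{2}) = - (589 - 2 \cdot 714^{2}) = - (589 - 1019592) = \left(-1\right) \left(-1019003\right) = 1019003$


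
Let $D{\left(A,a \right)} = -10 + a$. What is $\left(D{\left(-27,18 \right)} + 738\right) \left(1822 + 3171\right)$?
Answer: $3724778$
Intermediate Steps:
$\left(D{\left(-27,18 \right)} + 738\right) \left(1822 + 3171\right) = \left(\left(-10 + 18\right) + 738\right) \left(1822 + 3171\right) = \left(8 + 738\right) 4993 = 746 \cdot 4993 = 3724778$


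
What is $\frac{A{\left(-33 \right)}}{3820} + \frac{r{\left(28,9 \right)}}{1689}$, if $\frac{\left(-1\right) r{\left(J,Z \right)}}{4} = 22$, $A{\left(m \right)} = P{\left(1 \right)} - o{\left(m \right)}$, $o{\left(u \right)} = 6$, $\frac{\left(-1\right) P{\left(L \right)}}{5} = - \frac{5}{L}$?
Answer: $- \frac{304069}{6451980} \approx -0.047128$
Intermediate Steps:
$P{\left(L \right)} = \frac{25}{L}$ ($P{\left(L \right)} = - 5 \left(- \frac{5}{L}\right) = \frac{25}{L}$)
$A{\left(m \right)} = 19$ ($A{\left(m \right)} = \frac{25}{1} - 6 = 25 \cdot 1 - 6 = 25 - 6 = 19$)
$r{\left(J,Z \right)} = -88$ ($r{\left(J,Z \right)} = \left(-4\right) 22 = -88$)
$\frac{A{\left(-33 \right)}}{3820} + \frac{r{\left(28,9 \right)}}{1689} = \frac{19}{3820} - \frac{88}{1689} = - \frac{304069}{6451980}$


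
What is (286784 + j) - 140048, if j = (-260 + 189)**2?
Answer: 151777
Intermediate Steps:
j = 5041 (j = (-71)**2 = 5041)
(286784 + j) - 140048 = (286784 + 5041) - 140048 = 291825 - 140048 = 151777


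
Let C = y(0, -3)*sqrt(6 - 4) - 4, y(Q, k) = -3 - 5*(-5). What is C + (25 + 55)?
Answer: 76 + 22*sqrt(2) ≈ 107.11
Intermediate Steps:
y(Q, k) = 22 (y(Q, k) = -3 + 25 = 22)
C = -4 + 22*sqrt(2) (C = 22*sqrt(6 - 4) - 4 = 22*sqrt(2) - 4 = -4 + 22*sqrt(2) ≈ 27.113)
C + (25 + 55) = (-4 + 22*sqrt(2)) + (25 + 55) = (-4 + 22*sqrt(2)) + 80 = 76 + 22*sqrt(2)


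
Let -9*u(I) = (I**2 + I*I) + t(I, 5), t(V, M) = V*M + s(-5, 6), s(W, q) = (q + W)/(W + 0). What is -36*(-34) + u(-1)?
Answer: 55096/45 ≈ 1224.4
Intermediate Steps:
s(W, q) = (W + q)/W
t(V, M) = -1/5 + M*V (t(V, M) = V*M + (-5 + 6)/(-5) = M*V - 1/5*1 = M*V - 1/5 = -1/5 + M*V)
u(I) = 1/45 - 5*I/9 - 2*I**2/9 (u(I) = -((I**2 + I*I) + (-1/5 + 5*I))/9 = -((I**2 + I**2) + (-1/5 + 5*I))/9 = -(2*I**2 + (-1/5 + 5*I))/9 = -(-1/5 + 2*I**2 + 5*I)/9 = 1/45 - 5*I/9 - 2*I**2/9)
-36*(-34) + u(-1) = -36*(-34) + (1/45 - 5/9*(-1) - 2/9*(-1)**2) = 1224 + (1/45 + 5/9 - 2/9*1) = 1224 + (1/45 + 5/9 - 2/9) = 1224 + 16/45 = 55096/45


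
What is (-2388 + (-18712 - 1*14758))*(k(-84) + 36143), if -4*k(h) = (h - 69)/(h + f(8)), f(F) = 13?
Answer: -184031485411/142 ≈ -1.2960e+9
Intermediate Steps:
k(h) = -(-69 + h)/(4*(13 + h)) (k(h) = -(h - 69)/(4*(h + 13)) = -(-69 + h)/(4*(13 + h)))
(-2388 + (-18712 - 1*14758))*(k(-84) + 36143) = (-2388 + (-18712 - 1*14758))*((69 - 1*(-84))/(4*(13 - 84)) + 36143) = (-2388 + (-18712 - 14758))*((¼)*(69 + 84)/(-71) + 36143) = (-2388 - 33470)*((¼)*(-1/71)*153 + 36143) = -35858*(-153/284 + 36143) = -35858*10264459/284 = -184031485411/142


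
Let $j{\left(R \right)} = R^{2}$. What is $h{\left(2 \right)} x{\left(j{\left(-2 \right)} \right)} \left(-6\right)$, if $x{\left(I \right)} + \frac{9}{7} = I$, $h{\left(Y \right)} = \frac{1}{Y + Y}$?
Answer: $- \frac{57}{14} \approx -4.0714$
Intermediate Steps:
$h{\left(Y \right)} = \frac{1}{2 Y}$
$x{\left(I \right)} = - \frac{9}{7} + I$
$h{\left(2 \right)} x{\left(j{\left(-2 \right)} \right)} \left(-6\right) = \frac{1}{2 \cdot 2} \left(- \frac{9}{7} + \left(-2\right)^{2}\right) \left(-6\right) = \frac{1}{2} \cdot \frac{1}{2} \left(- \frac{9}{7} + 4\right) \left(-6\right) = \frac{1}{4} \cdot \frac{19}{7} \left(-6\right) = \frac{19}{28} \left(-6\right) = - \frac{57}{14}$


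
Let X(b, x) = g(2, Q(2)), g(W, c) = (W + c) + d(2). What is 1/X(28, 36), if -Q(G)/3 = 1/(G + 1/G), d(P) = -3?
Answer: -5/11 ≈ -0.45455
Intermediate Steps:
Q(G) = -3/(G + 1/G)
g(W, c) = -3 + W + c (g(W, c) = (W + c) - 3 = -3 + W + c)
X(b, x) = -11/5 (X(b, x) = -3 + 2 - 3*2/(1 + 2**2) = -3 + 2 - 3*2/(1 + 4) = -3 + 2 - 3*2/5 = -3 + 2 - 3*2*1/5 = -3 + 2 - 6/5 = -11/5)
1/X(28, 36) = 1/(-11/5) = -5/11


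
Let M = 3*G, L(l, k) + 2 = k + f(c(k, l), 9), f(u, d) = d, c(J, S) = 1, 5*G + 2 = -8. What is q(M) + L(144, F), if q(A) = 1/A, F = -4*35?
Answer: -799/6 ≈ -133.17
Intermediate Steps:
G = -2 (G = -⅖ + (⅕)*(-8) = -⅖ - 8/5 = -2)
F = -140
L(l, k) = 7 + k (L(l, k) = -2 + (k + 9) = -2 + (9 + k) = 7 + k)
M = -6 (M = 3*(-2) = -6)
q(M) + L(144, F) = 1/(-6) + (7 - 140) = -⅙ - 133 = -799/6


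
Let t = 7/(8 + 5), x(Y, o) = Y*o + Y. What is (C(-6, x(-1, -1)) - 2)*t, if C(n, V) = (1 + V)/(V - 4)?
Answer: -63/52 ≈ -1.2115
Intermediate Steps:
x(Y, o) = Y + Y*o
C(n, V) = (1 + V)/(-4 + V)
t = 7/13 ≈ 0.53846
(C(-6, x(-1, -1)) - 2)*t = ((1 - (1 - 1))/(-4 - (1 - 1)) - 2)*(7/13) = ((1 - 1*0)/(-4 - 1*0) - 2)*(7/13) = ((1 + 0)/(-4 + 0) - 2)*(7/13) = (1/(-4) - 2)*(7/13) = (-¼*1 - 2)*(7/13) = (-¼ - 2)*(7/13) = -9/4*7/13 = -63/52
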